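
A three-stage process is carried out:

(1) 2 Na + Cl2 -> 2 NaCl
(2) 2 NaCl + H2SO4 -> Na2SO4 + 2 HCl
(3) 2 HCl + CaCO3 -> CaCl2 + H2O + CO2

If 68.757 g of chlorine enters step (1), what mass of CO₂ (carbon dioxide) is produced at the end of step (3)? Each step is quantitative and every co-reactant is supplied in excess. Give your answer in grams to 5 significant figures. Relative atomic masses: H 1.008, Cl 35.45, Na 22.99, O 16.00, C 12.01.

42.680 g

M(Cl2) = 2(35.45) = 70.90 g/mol.
M(CO2) = 12.01 + 2(16.00) = 44.01 g/mol.
n(Cl2) = 68.757 / 70.90 = 0.969774 mol.
Reaction (1): Cl2→NaCl ratio 1:2 ⇒ n(NaCl) = 1.93955 mol.
Reaction (2): NaCl→HCl ratio 2:2 ⇒ n(HCl) = 1.93955 mol.
Reaction (3): HCl→CO2 ratio 2:1 ⇒ n(CO2) = 0.969774 mol.
Mass of CO2 = 0.969774 × 44.01 = 42.6798 g.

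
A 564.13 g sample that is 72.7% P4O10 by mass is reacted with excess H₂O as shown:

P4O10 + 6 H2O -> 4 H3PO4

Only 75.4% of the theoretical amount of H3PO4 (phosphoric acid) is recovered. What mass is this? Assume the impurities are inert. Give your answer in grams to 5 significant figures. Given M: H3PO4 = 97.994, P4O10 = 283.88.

426.98 g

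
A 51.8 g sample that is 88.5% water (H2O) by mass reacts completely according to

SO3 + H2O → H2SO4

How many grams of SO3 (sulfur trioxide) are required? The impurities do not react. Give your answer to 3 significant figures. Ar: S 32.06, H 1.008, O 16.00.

204 g

Mass of pure H2O = 51.8 g × 0.885 = 45.84 g.
M(H2O) = 2(1.008) + 16.00 = 18.016 g/mol.
M(SO3) = 32.06 + 3(16.00) = 80.06 g/mol.
n(H2O) = 45.84 g / 18.016 g/mol = 2.545 mol.
From the equation the H2O:SO3 mole ratio is 1:1, so n(SO3) = 2.545 × 1/1 = 2.545 mol.
Mass of SO3 = 2.545 mol × 80.06 g/mol = 203.7 g.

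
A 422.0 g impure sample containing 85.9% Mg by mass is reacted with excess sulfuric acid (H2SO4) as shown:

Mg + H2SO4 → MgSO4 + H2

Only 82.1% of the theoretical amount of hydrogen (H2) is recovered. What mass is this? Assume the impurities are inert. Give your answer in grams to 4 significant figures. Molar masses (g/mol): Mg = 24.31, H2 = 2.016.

Pure Mg available = 422.0 g × 0.859 = 362.50 g.
n(Mg) = 362.50 g / 24.31 g/mol = 14.911 mol.
From the equation the Mg:H2 mole ratio is 1:1, so n(H2) = 14.911 × 1/1 = 14.911 mol.
Mass of H2 = 14.911 mol × 2.016 g/mol = 30.062 g.
Actual mass collected = 30.062 g × 0.821 = 24.681 g.

24.68 g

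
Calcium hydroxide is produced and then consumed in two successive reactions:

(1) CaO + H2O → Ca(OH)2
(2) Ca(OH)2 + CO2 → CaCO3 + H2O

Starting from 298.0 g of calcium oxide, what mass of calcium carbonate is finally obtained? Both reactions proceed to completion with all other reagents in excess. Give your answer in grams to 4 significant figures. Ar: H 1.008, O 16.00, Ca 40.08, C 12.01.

531.9 g

M(CaO) = 40.08 + 16.00 = 56.08 g/mol.
M(CaCO3) = 40.08 + 12.01 + 3(16.00) = 100.09 g/mol.
n(CaO) = 298.00 / 56.08 = 5.3138 mol.
Step 1 gives a 1:1 ratio of CaO to Ca(OH)2, so n(Ca(OH)2) = 5.3138 mol.
In step 2 the Ca(OH)2:CaCO3 ratio is 1:1, so n(CaCO3) = 5.3138 mol.
Mass of CaCO3 = 5.3138 × 100.09 = 531.86 g.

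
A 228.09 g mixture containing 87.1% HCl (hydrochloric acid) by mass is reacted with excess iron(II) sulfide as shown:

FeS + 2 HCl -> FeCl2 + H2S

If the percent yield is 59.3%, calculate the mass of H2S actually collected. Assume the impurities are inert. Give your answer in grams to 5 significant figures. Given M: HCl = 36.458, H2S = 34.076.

Pure HCl available = 228.09 g × 0.871 = 198.666 g.
n(HCl) = 198.666 g / 36.458 g/mol = 5.44919 mol.
From the equation the HCl:H2S mole ratio is 2:1, so n(H2S) = 5.44919 × 1/2 = 2.72459 mol.
Mass of H2S = 2.72459 mol × 34.076 g/mol = 92.8432 g.
Actual mass collected = 92.8432 g × 0.593 = 55.0560 g.

55.056 g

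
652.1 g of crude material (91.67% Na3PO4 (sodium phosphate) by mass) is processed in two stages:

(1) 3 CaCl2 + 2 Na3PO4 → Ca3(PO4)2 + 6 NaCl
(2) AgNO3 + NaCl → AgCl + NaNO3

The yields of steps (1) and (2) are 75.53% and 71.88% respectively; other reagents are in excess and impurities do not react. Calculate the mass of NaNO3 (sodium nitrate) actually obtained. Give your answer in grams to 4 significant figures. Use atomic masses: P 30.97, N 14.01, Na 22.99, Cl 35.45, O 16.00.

504.8 g

Pure Na3PO4 = 652.1 × 0.9167 = 597.78 g.
M(Na3PO4) = 3(22.99) + 30.97 + 4(16.00) = 163.94 g/mol.
M(NaNO3) = 22.99 + 14.01 + 3(16.00) = 85.00 g/mol.
n(Na3PO4) = 597.78 / 163.94 = 3.6463 mol.
Step 1 (Na3PO4:NaCl = 2:6): theoretical n(NaCl) = 10.939 mol; at 75.53% yield, n(NaCl) = 8.2622 mol.
Step 2 (NaCl:NaNO3 = 1:1): theoretical n(NaNO3) = 8.2622 mol, so theoretical mass = 8.2622 × 85.00 = 702.29 g.
At 71.88% yield, actual mass of NaNO3 = 702.29 × 0.7188 = 504.81 g.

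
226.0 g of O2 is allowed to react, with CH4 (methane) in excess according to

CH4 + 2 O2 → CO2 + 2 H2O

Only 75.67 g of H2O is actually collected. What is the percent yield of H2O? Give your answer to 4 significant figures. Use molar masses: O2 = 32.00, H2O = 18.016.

n(O2) = 226.00 g / 32.00 g/mol = 7.0625 mol.
From the equation the O2:H2O mole ratio is 2:2, so n(H2O) = 7.0625 × 2/2 = 7.0625 mol.
Mass of H2O = 7.0625 mol × 18.016 g/mol = 127.24 g.
This is the theoretical yield. Percent yield = 75.67 g / 127.24 g × 100% = 59.471%.

59.47 %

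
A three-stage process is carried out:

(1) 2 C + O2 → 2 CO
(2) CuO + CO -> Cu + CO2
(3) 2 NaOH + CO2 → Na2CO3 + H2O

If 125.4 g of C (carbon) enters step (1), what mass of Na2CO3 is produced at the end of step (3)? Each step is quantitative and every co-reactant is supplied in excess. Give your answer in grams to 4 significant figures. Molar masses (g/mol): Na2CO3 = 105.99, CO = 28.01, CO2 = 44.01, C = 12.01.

n(C) = 125.4 / 12.01 = 10.441 mol.
Reaction (1): C→CO ratio 2:2 ⇒ n(CO) = 10.441 mol.
Reaction (2): CO→CO2 ratio 1:1 ⇒ n(CO2) = 10.441 mol.
Reaction (3): CO2→Na2CO3 ratio 1:1 ⇒ n(Na2CO3) = 10.441 mol.
Mass of Na2CO3 = 10.441 × 105.99 = 1106.7 g.

1107 g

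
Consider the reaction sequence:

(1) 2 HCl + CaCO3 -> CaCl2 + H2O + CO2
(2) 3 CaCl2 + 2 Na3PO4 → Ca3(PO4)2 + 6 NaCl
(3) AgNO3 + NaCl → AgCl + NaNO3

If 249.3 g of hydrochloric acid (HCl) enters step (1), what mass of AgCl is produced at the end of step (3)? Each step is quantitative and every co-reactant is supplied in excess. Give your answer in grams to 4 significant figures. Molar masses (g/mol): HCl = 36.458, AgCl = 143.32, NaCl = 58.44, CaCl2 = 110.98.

980.0 g

n(HCl) = 249.3 / 36.458 = 6.8380 mol.
Reaction (1): HCl→CaCl2 ratio 2:1 ⇒ n(CaCl2) = 3.4190 mol.
Reaction (2): CaCl2→NaCl ratio 3:6 ⇒ n(NaCl) = 6.8380 mol.
Reaction (3): NaCl→AgCl ratio 1:1 ⇒ n(AgCl) = 6.8380 mol.
Mass of AgCl = 6.8380 × 143.32 = 980.02 g.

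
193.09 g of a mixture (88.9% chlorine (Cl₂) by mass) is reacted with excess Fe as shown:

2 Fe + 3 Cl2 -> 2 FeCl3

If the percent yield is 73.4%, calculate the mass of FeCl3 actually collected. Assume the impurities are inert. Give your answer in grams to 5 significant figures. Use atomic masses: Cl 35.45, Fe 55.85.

192.16 g

Pure Cl2 available = 193.09 g × 0.889 = 171.657 g.
M(Cl2) = 2(35.45) = 70.90 g/mol.
M(FeCl3) = 55.85 + 3(35.45) = 162.20 g/mol.
n(Cl2) = 171.657 g / 70.90 g/mol = 2.42111 mol.
From the equation the Cl2:FeCl3 mole ratio is 3:2, so n(FeCl3) = 2.42111 × 2/3 = 1.61408 mol.
Mass of FeCl3 = 1.61408 mol × 162.20 g/mol = 261.803 g.
Actual mass collected = 261.803 g × 0.734 = 192.164 g.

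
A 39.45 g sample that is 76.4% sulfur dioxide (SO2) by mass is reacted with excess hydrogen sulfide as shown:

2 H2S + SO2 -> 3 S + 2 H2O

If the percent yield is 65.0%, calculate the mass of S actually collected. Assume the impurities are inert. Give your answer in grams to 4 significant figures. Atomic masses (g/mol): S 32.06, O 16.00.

29.41 g

Pure SO2 available = 39.45 g × 0.764 = 30.140 g.
M(SO2) = 32.06 + 2(16.00) = 64.06 g/mol.
M(S) = 32.06 g/mol.
n(SO2) = 30.140 g / 64.06 g/mol = 0.47049 mol.
From the equation the SO2:S mole ratio is 1:3, so n(S) = 0.47049 × 3/1 = 1.4115 mol.
Mass of S = 1.4115 mol × 32.06 g/mol = 45.252 g.
Actual mass collected = 45.252 g × 0.650 = 29.414 g.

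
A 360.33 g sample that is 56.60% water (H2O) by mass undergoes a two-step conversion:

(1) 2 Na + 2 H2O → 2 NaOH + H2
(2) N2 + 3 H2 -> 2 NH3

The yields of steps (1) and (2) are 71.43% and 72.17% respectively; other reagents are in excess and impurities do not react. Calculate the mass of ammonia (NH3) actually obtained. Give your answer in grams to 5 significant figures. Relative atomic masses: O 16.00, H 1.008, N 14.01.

Pure H2O = 360.33 × 0.5660 = 203.947 g.
M(H2O) = 2(1.008) + 16.00 = 18.016 g/mol.
M(NH3) = 14.01 + 3(1.008) = 17.034 g/mol.
n(H2O) = 203.947 / 18.016 = 11.3203 mol.
Step 1 (H2O:H2 = 2:1): theoretical n(H2) = 5.66016 mol; at 71.43% yield, n(H2) = 4.04305 mol.
Step 2 (H2:NH3 = 3:2): theoretical n(NH3) = 2.69537 mol, so theoretical mass = 2.69537 × 17.034 = 45.9129 g.
At 72.17% yield, actual mass of NH3 = 45.9129 × 0.7217 = 33.1353 g.

33.135 g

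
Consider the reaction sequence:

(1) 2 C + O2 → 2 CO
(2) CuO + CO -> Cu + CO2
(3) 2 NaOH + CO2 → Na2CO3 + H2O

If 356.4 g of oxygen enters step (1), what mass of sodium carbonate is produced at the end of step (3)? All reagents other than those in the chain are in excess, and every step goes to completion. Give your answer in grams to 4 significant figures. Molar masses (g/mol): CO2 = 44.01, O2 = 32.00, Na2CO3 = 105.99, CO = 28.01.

n(O2) = 356.4 / 32.00 = 11.137 mol.
Reaction (1): O2→CO ratio 1:2 ⇒ n(CO) = 22.275 mol.
Reaction (2): CO→CO2 ratio 1:1 ⇒ n(CO2) = 22.275 mol.
Reaction (3): CO2→Na2CO3 ratio 1:1 ⇒ n(Na2CO3) = 22.275 mol.
Mass of Na2CO3 = 22.275 × 105.99 = 2360.9 g.

2361 g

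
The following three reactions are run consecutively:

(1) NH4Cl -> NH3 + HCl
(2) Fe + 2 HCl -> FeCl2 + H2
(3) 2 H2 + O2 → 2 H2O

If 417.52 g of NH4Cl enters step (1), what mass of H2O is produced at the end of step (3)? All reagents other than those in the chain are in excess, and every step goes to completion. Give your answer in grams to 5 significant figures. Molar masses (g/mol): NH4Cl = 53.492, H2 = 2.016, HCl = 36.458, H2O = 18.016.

70.310 g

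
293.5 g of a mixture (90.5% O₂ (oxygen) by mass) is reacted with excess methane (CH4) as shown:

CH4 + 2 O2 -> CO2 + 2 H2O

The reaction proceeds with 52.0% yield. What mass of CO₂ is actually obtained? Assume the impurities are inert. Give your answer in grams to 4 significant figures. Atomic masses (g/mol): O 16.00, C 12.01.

Pure O2 available = 293.5 g × 0.905 = 265.62 g.
M(O2) = 2(16.00) = 32.00 g/mol.
M(CO2) = 12.01 + 2(16.00) = 44.01 g/mol.
n(O2) = 265.62 g / 32.00 g/mol = 8.3005 mol.
From the equation the O2:CO2 mole ratio is 2:1, so n(CO2) = 8.3005 × 1/2 = 4.1503 mol.
Mass of CO2 = 4.1503 mol × 44.01 g/mol = 182.65 g.
Actual mass collected = 182.65 g × 0.520 = 94.980 g.

94.98 g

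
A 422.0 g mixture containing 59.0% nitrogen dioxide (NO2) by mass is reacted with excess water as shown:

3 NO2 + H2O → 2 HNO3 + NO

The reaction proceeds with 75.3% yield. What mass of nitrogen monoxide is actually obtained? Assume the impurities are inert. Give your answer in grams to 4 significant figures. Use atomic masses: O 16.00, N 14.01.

40.76 g

Pure NO2 available = 422.0 g × 0.590 = 248.98 g.
M(NO2) = 14.01 + 2(16.00) = 46.01 g/mol.
M(NO) = 14.01 + 16.00 = 30.01 g/mol.
n(NO2) = 248.98 g / 46.01 g/mol = 5.4114 mol.
From the equation the NO2:NO mole ratio is 3:1, so n(NO) = 5.4114 × 1/3 = 1.8038 mol.
Mass of NO = 1.8038 mol × 30.01 g/mol = 54.132 g.
Actual mass collected = 54.132 g × 0.753 = 40.762 g.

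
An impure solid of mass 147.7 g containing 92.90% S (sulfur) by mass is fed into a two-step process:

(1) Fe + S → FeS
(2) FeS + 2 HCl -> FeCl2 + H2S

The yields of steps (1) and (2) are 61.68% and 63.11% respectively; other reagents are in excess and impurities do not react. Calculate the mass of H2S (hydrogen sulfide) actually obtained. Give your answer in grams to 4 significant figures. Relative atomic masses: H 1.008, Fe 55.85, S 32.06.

Pure S = 147.7 × 0.9290 = 137.21 g.
M(S) = 32.06 g/mol.
M(H2S) = 2(1.008) + 32.06 = 34.076 g/mol.
n(S) = 137.21 / 32.06 = 4.2799 mol.
Step 1 (S:FeS = 1:1): theoretical n(FeS) = 4.2799 mol; at 61.68% yield, n(FeS) = 2.6398 mol.
Step 2 (FeS:H2S = 1:1): theoretical n(H2S) = 2.6398 mol, so theoretical mass = 2.6398 × 34.076 = 89.955 g.
At 63.11% yield, actual mass of H2S = 89.955 × 0.6311 = 56.771 g.

56.77 g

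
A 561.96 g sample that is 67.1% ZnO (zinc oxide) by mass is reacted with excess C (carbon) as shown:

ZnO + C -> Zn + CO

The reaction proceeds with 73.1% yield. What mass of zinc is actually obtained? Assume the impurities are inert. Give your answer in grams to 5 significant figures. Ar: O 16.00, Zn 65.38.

221.45 g

Pure ZnO available = 561.96 g × 0.671 = 377.075 g.
M(ZnO) = 65.38 + 16.00 = 81.38 g/mol.
M(Zn) = 65.38 g/mol.
n(ZnO) = 377.075 g / 81.38 g/mol = 4.63351 mol.
From the equation the ZnO:Zn mole ratio is 1:1, so n(Zn) = 4.63351 × 1/1 = 4.63351 mol.
Mass of Zn = 4.63351 mol × 65.38 g/mol = 302.939 g.
Actual mass collected = 302.939 g × 0.731 = 221.448 g.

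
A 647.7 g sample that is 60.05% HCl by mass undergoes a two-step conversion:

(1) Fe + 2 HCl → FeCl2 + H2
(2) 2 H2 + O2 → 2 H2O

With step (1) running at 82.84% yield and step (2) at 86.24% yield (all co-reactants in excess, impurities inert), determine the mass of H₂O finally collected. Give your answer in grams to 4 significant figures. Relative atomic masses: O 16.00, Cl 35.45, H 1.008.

68.65 g

Pure HCl = 647.7 × 0.6005 = 388.94 g.
M(HCl) = 1.008 + 35.45 = 36.458 g/mol.
M(H2O) = 2(1.008) + 16.00 = 18.016 g/mol.
n(HCl) = 388.94 / 36.458 = 10.668 mol.
Step 1 (HCl:H2 = 2:1): theoretical n(H2) = 5.3341 mol; at 82.84% yield, n(H2) = 4.4188 mol.
Step 2 (H2:H2O = 2:2): theoretical n(H2O) = 4.4188 mol, so theoretical mass = 4.4188 × 18.016 = 79.609 g.
At 86.24% yield, actual mass of H2O = 79.609 × 0.8624 = 68.655 g.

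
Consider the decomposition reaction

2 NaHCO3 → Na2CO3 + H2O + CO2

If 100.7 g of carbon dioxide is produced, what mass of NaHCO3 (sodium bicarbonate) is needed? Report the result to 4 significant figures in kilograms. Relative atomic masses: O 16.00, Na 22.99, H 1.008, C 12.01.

M(CO2) = 12.01 + 2(16.00) = 44.01 g/mol.
M(NaHCO3) = 22.99 + 1.008 + 12.01 + 3(16.00) = 84.008 g/mol.
n(CO2) = 100.70 g / 44.01 g/mol = 2.2881 mol.
From the equation the CO2:NaHCO3 mole ratio is 1:2, so n(NaHCO3) = 2.2881 × 2/1 = 4.5762 mol.
Mass of NaHCO3 = 4.5762 mol × 84.008 g/mol = 384.44 g.
Converting to kg: 384.44 g = 0.3844 kg.

0.3844 kg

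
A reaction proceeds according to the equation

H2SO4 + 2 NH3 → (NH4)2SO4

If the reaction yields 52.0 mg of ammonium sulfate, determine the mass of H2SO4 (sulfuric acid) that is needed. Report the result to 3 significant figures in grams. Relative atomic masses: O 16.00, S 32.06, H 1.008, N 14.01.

0.0386 g

M((NH4)2SO4) = 2(14.01) + 8(1.008) + 32.06 + 4(16.00) = 132.144 g/mol.
M(H2SO4) = 2(1.008) + 32.06 + 4(16.00) = 98.076 g/mol.
Convert: 52.0 mg = 0.05200 g.
n((NH4)2SO4) = 0.05200 g / 132.144 g/mol = 0.0003935 mol.
From the equation the (NH4)2SO4:H2SO4 mole ratio is 1:1, so n(H2SO4) = 0.0003935 × 1/1 = 0.0003935 mol.
Mass of H2SO4 = 0.0003935 mol × 98.076 g/mol = 0.03859 g.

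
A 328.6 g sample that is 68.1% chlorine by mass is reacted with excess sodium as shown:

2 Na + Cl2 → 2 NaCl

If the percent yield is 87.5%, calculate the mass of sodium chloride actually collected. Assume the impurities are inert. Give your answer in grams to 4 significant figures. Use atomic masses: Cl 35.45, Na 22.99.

Pure Cl2 available = 328.6 g × 0.681 = 223.78 g.
M(Cl2) = 2(35.45) = 70.90 g/mol.
M(NaCl) = 22.99 + 35.45 = 58.44 g/mol.
n(Cl2) = 223.78 g / 70.90 g/mol = 3.1562 mol.
From the equation the Cl2:NaCl mole ratio is 1:2, so n(NaCl) = 3.1562 × 2/1 = 6.3125 mol.
Mass of NaCl = 6.3125 mol × 58.44 g/mol = 368.90 g.
Actual mass collected = 368.90 g × 0.875 = 322.79 g.

322.8 g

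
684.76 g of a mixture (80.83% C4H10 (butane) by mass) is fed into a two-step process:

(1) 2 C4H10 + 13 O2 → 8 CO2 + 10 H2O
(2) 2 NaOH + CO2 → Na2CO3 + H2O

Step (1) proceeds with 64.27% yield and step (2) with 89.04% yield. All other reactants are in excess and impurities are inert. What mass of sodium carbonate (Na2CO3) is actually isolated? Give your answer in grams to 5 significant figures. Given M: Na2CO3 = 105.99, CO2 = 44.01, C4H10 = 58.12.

Pure C4H10 = 684.76 × 0.8083 = 553.492 g.
n(C4H10) = 553.492 / 58.12 = 9.52325 mol.
Step 1 (C4H10:CO2 = 2:8): theoretical n(CO2) = 38.0930 mol; at 64.27% yield, n(CO2) = 24.4824 mol.
Step 2 (CO2:Na2CO3 = 1:1): theoretical n(Na2CO3) = 24.4824 mol, so theoretical mass = 24.4824 × 105.99 = 2594.89 g.
At 89.04% yield, actual mass of Na2CO3 = 2594.89 × 0.8904 = 2310.49 g.

2310.5 g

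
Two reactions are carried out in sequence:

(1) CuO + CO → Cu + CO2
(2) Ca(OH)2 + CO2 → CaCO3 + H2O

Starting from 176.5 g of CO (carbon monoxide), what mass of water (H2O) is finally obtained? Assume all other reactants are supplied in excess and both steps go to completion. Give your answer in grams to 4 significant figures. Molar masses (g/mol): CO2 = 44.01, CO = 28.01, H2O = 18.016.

113.5 g

n(CO) = 176.50 / 28.01 = 6.3013 mol.
Step 1 gives a 1:1 ratio of CO to CO2, so n(CO2) = 6.3013 mol.
In step 2 the CO2:H2O ratio is 1:1, so n(H2O) = 6.3013 mol.
Mass of H2O = 6.3013 × 18.016 = 113.52 g.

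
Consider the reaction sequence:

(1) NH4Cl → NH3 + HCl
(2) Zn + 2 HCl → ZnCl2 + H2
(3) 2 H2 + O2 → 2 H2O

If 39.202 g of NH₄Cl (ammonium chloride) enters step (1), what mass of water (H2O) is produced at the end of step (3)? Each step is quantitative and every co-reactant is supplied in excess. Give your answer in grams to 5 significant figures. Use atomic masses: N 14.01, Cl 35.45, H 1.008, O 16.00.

M(NH4Cl) = 14.01 + 4(1.008) + 35.45 = 53.492 g/mol.
M(H2O) = 2(1.008) + 16.00 = 18.016 g/mol.
n(NH4Cl) = 39.202 / 53.492 = 0.732857 mol.
Reaction (1): NH4Cl→HCl ratio 1:1 ⇒ n(HCl) = 0.732857 mol.
Reaction (2): HCl→H2 ratio 2:1 ⇒ n(H2) = 0.366429 mol.
Reaction (3): H2→H2O ratio 2:2 ⇒ n(H2O) = 0.366429 mol.
Mass of H2O = 0.366429 × 18.016 = 6.60158 g.

6.6016 g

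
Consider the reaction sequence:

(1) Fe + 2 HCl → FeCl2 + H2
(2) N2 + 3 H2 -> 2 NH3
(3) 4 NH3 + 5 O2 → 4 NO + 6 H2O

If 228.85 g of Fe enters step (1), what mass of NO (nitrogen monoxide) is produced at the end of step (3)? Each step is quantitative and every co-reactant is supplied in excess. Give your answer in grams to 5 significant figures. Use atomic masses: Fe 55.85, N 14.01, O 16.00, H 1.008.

81.979 g

M(Fe) = 55.85 g/mol.
M(NO) = 14.01 + 16.00 = 30.01 g/mol.
n(Fe) = 228.85 / 55.85 = 4.09758 mol.
Reaction (1): Fe→H2 ratio 1:1 ⇒ n(H2) = 4.09758 mol.
Reaction (2): H2→NH3 ratio 3:2 ⇒ n(NH3) = 2.73172 mol.
Reaction (3): NH3→NO ratio 4:4 ⇒ n(NO) = 2.73172 mol.
Mass of NO = 2.73172 × 30.01 = 81.9790 g.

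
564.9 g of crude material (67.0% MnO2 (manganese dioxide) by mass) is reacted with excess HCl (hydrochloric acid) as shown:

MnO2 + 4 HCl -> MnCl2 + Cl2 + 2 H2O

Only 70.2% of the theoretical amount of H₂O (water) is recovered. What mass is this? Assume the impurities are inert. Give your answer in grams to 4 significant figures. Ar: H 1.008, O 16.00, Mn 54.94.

110.1 g

Pure MnO2 available = 564.9 g × 0.670 = 378.48 g.
M(MnO2) = 54.94 + 2(16.00) = 86.94 g/mol.
M(H2O) = 2(1.008) + 16.00 = 18.016 g/mol.
n(MnO2) = 378.48 g / 86.94 g/mol = 4.3534 mol.
From the equation the MnO2:H2O mole ratio is 1:2, so n(H2O) = 4.3534 × 2/1 = 8.7068 mol.
Mass of H2O = 8.7068 mol × 18.016 g/mol = 156.86 g.
Actual mass collected = 156.86 g × 0.702 = 110.12 g.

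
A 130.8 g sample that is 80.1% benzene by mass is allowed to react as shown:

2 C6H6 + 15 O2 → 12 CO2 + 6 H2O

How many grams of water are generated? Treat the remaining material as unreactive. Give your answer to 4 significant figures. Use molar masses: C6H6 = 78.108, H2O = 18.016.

72.50 g

Mass of pure C6H6 = 130.8 g × 0.801 = 104.77 g.
n(C6H6) = 104.77 g / 78.108 g/mol = 1.3414 mol.
From the equation the C6H6:H2O mole ratio is 2:6, so n(H2O) = 1.3414 × 6/2 = 4.0241 mol.
Mass of H2O = 4.0241 mol × 18.016 g/mol = 72.498 g.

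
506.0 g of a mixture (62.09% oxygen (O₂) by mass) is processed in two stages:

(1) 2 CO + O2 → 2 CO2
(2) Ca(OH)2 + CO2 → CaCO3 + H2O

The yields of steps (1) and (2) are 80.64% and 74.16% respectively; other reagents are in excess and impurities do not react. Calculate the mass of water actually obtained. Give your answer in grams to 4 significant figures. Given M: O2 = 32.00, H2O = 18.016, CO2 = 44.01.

211.6 g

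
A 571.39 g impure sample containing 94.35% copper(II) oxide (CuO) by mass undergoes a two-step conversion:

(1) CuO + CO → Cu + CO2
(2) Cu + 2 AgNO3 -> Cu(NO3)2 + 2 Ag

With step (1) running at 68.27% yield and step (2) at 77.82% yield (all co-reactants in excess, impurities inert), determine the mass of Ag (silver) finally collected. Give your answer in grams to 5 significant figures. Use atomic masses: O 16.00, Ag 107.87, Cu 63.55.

776.76 g

Pure CuO = 571.39 × 0.9435 = 539.106 g.
M(CuO) = 63.55 + 16.00 = 79.55 g/mol.
M(Ag) = 107.87 g/mol.
n(CuO) = 539.106 / 79.55 = 6.77695 mol.
Step 1 (CuO:Cu = 1:1): theoretical n(Cu) = 6.77695 mol; at 68.27% yield, n(Cu) = 4.62662 mol.
Step 2 (Cu:Ag = 1:2): theoretical n(Ag) = 9.25325 mol, so theoretical mass = 9.25325 × 107.87 = 998.148 g.
At 77.82% yield, actual mass of Ag = 998.148 × 0.7782 = 776.759 g.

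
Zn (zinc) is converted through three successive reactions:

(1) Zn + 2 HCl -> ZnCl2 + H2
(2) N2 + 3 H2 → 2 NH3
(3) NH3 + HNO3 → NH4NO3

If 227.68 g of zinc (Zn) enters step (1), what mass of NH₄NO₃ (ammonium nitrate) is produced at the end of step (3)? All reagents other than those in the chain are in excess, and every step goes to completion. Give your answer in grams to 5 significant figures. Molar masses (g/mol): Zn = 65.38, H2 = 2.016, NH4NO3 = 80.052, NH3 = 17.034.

185.85 g

n(Zn) = 227.68 / 65.38 = 3.48241 mol.
Reaction (1): Zn→H2 ratio 1:1 ⇒ n(H2) = 3.48241 mol.
Reaction (2): H2→NH3 ratio 3:2 ⇒ n(NH3) = 2.32161 mol.
Reaction (3): NH3→NH4NO3 ratio 1:1 ⇒ n(NH4NO3) = 2.32161 mol.
Mass of NH4NO3 = 2.32161 × 80.052 = 185.849 g.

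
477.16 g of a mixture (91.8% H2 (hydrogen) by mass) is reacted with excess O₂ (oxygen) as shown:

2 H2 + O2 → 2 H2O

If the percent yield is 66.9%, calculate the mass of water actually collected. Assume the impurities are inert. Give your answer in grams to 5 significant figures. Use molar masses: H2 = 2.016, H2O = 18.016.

Pure H2 available = 477.16 g × 0.918 = 438.033 g.
n(H2) = 438.033 g / 2.016 g/mol = 217.278 mol.
From the equation the H2:H2O mole ratio is 2:2, so n(H2O) = 217.278 × 2/2 = 217.278 mol.
Mass of H2O = 217.278 mol × 18.016 g/mol = 3914.48 g.
Actual mass collected = 3914.48 g × 0.669 = 2618.79 g.

2618.8 g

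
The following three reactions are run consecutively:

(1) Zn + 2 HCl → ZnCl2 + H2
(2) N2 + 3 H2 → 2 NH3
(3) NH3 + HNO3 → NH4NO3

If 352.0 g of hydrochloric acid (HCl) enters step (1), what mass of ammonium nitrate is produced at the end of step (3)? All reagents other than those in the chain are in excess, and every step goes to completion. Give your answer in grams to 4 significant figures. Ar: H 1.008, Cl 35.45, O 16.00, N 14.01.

257.6 g

M(HCl) = 1.008 + 35.45 = 36.458 g/mol.
M(NH4NO3) = 2(14.01) + 4(1.008) + 3(16.00) = 80.052 g/mol.
n(HCl) = 352.0 / 36.458 = 9.6549 mol.
Reaction (1): HCl→H2 ratio 2:1 ⇒ n(H2) = 4.8275 mol.
Reaction (2): H2→NH3 ratio 3:2 ⇒ n(NH3) = 3.2183 mol.
Reaction (3): NH3→NH4NO3 ratio 1:1 ⇒ n(NH4NO3) = 3.2183 mol.
Mass of NH4NO3 = 3.2183 × 80.052 = 257.63 g.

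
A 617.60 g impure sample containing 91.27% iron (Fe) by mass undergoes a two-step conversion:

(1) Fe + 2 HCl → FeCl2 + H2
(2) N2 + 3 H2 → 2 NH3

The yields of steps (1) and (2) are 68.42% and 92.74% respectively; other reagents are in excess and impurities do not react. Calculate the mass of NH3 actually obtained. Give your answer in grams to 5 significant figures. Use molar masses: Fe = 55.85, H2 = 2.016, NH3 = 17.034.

Pure Fe = 617.60 × 0.9127 = 563.684 g.
n(Fe) = 563.684 / 55.85 = 10.0928 mol.
Step 1 (Fe:H2 = 1:1): theoretical n(H2) = 10.0928 mol; at 68.42% yield, n(H2) = 6.90550 mol.
Step 2 (H2:NH3 = 3:2): theoretical n(NH3) = 4.60367 mol, so theoretical mass = 4.60367 × 17.034 = 78.4189 g.
At 92.74% yield, actual mass of NH3 = 78.4189 × 0.9274 = 72.7257 g.

72.726 g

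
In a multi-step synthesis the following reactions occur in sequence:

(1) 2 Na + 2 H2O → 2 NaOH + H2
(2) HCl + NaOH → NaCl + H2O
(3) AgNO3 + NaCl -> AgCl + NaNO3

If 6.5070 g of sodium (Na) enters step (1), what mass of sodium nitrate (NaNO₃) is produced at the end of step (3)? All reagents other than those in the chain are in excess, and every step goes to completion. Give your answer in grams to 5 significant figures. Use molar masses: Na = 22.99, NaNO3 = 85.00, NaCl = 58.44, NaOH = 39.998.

24.058 g

n(Na) = 6.5070 / 22.99 = 0.283036 mol.
Reaction (1): Na→NaOH ratio 2:2 ⇒ n(NaOH) = 0.283036 mol.
Reaction (2): NaOH→NaCl ratio 1:1 ⇒ n(NaCl) = 0.283036 mol.
Reaction (3): NaCl→NaNO3 ratio 1:1 ⇒ n(NaNO3) = 0.283036 mol.
Mass of NaNO3 = 0.283036 × 85.00 = 24.0581 g.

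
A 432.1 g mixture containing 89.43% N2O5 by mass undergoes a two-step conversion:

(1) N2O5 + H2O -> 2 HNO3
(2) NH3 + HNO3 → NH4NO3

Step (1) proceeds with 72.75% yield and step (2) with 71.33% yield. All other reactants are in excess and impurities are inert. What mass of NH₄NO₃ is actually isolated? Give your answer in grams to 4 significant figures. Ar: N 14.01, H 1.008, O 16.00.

Pure N2O5 = 432.1 × 0.8943 = 386.43 g.
M(N2O5) = 2(14.01) + 5(16.00) = 108.02 g/mol.
M(NH4NO3) = 2(14.01) + 4(1.008) + 3(16.00) = 80.052 g/mol.
n(N2O5) = 386.43 / 108.02 = 3.5774 mol.
Step 1 (N2O5:HNO3 = 1:2): theoretical n(HNO3) = 7.1547 mol; at 72.75% yield, n(HNO3) = 5.2051 mol.
Step 2 (HNO3:NH4NO3 = 1:1): theoretical n(NH4NO3) = 5.2051 mol, so theoretical mass = 5.2051 × 80.052 = 416.68 g.
At 71.33% yield, actual mass of NH4NO3 = 416.68 × 0.7133 = 297.22 g.

297.2 g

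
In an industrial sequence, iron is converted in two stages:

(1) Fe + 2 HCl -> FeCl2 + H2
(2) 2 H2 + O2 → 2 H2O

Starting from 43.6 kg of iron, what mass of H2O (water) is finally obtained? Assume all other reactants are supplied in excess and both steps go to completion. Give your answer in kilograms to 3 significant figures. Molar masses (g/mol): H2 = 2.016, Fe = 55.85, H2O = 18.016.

14.1 kg

43.6 kg = 43600 g.
n(Fe) = 43600 / 55.85 = 780.7 mol.
Step 1 gives a 1:1 ratio of Fe to H2, so n(H2) = 780.7 mol.
In step 2 the H2:H2O ratio is 2:2, so n(H2O) = 780.7 mol.
Mass of H2O = 780.7 × 18.016 = 14060 g = 14.1 kg.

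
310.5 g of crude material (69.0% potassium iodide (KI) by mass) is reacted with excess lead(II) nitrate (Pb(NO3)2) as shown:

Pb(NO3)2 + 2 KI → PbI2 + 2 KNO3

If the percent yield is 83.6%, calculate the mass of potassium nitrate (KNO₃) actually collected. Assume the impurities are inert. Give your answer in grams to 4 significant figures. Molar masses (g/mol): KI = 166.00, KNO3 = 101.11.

109.1 g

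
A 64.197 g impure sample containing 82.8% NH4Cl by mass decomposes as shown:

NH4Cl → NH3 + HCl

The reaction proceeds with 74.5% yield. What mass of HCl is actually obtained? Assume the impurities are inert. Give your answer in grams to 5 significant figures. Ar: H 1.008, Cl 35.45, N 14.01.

26.990 g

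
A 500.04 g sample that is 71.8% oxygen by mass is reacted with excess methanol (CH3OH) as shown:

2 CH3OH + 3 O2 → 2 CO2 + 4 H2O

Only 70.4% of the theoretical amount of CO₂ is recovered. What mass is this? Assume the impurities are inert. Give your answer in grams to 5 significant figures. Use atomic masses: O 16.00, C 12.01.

Pure O2 available = 500.04 g × 0.718 = 359.029 g.
M(O2) = 2(16.00) = 32.00 g/mol.
M(CO2) = 12.01 + 2(16.00) = 44.01 g/mol.
n(O2) = 359.029 g / 32.00 g/mol = 11.2196 mol.
From the equation the O2:CO2 mole ratio is 3:2, so n(CO2) = 11.2196 × 2/3 = 7.47977 mol.
Mass of CO2 = 7.47977 mol × 44.01 g/mol = 329.184 g.
Actual mass collected = 329.184 g × 0.704 = 231.746 g.

231.75 g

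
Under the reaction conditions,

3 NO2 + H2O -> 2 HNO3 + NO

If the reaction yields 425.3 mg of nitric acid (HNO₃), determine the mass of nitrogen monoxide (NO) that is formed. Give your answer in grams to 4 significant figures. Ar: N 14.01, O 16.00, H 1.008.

0.1013 g

M(HNO3) = 1.008 + 14.01 + 3(16.00) = 63.018 g/mol.
M(NO) = 14.01 + 16.00 = 30.01 g/mol.
Convert: 425.3 mg = 0.42530 g.
n(HNO3) = 0.42530 g / 63.018 g/mol = 0.0067489 mol.
From the equation the HNO3:NO mole ratio is 2:1, so n(NO) = 0.0067489 × 1/2 = 0.0033744 mol.
Mass of NO = 0.0033744 mol × 30.01 g/mol = 0.10127 g.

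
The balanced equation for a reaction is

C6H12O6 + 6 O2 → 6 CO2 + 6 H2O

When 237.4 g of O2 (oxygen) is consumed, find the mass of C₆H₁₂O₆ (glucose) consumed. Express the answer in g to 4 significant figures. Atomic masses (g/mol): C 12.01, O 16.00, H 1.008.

M(O2) = 2(16.00) = 32.00 g/mol.
M(C6H12O6) = 6(12.01) + 12(1.008) + 6(16.00) = 180.156 g/mol.
n(O2) = 237.40 g / 32.00 g/mol = 7.4188 mol.
From the equation the O2:C6H12O6 mole ratio is 6:1, so n(C6H12O6) = 7.4188 × 1/6 = 1.2365 mol.
Mass of C6H12O6 = 1.2365 mol × 180.156 g/mol = 222.76 g.

222.8 g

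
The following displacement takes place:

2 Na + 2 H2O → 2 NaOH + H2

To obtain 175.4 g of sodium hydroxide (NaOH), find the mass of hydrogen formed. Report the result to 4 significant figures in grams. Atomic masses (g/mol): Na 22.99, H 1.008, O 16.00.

M(NaOH) = 22.99 + 16.00 + 1.008 = 39.998 g/mol.
M(H2) = 2(1.008) = 2.016 g/mol.
n(NaOH) = 175.40 g / 39.998 g/mol = 4.3852 mol.
From the equation the NaOH:H2 mole ratio is 2:1, so n(H2) = 4.3852 × 1/2 = 2.1926 mol.
Mass of H2 = 2.1926 mol × 2.016 g/mol = 4.4203 g.

4.420 g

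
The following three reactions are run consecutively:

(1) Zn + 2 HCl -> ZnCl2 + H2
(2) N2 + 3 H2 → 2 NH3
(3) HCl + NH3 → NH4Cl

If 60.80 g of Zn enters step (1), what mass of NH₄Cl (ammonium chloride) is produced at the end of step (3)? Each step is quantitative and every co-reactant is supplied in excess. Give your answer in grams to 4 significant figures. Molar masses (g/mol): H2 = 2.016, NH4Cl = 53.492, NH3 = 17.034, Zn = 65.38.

33.16 g

n(Zn) = 60.80 / 65.38 = 0.92995 mol.
Reaction (1): Zn→H2 ratio 1:1 ⇒ n(H2) = 0.92995 mol.
Reaction (2): H2→NH3 ratio 3:2 ⇒ n(NH3) = 0.61997 mol.
Reaction (3): NH3→NH4Cl ratio 1:1 ⇒ n(NH4Cl) = 0.61997 mol.
Mass of NH4Cl = 0.61997 × 53.492 = 33.163 g.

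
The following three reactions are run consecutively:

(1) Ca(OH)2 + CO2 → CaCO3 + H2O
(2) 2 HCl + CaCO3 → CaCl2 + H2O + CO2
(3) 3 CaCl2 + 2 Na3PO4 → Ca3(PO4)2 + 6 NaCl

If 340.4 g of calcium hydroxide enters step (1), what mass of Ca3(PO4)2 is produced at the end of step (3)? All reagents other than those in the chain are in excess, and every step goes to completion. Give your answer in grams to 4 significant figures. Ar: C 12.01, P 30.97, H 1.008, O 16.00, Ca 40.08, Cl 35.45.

475.0 g

M(Ca(OH)2) = 40.08 + 2(16.00) + 2(1.008) = 74.096 g/mol.
M(Ca3(PO4)2) = 3(40.08) + 2(30.97) + 8(16.00) = 310.18 g/mol.
n(Ca(OH)2) = 340.4 / 74.096 = 4.5940 mol.
Reaction (1): Ca(OH)2→CaCO3 ratio 1:1 ⇒ n(CaCO3) = 4.5940 mol.
Reaction (2): CaCO3→CaCl2 ratio 1:1 ⇒ n(CaCl2) = 4.5940 mol.
Reaction (3): CaCl2→Ca3(PO4)2 ratio 3:1 ⇒ n(Ca3(PO4)2) = 1.5313 mol.
Mass of Ca3(PO4)2 = 1.5313 × 310.18 = 474.99 g.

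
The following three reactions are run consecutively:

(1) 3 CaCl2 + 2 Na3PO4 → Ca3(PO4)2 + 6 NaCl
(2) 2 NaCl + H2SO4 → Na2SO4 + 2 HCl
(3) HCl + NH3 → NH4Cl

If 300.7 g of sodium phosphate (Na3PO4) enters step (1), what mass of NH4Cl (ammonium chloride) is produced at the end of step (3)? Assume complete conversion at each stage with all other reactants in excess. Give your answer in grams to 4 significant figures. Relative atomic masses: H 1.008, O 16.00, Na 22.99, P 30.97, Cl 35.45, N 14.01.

294.3 g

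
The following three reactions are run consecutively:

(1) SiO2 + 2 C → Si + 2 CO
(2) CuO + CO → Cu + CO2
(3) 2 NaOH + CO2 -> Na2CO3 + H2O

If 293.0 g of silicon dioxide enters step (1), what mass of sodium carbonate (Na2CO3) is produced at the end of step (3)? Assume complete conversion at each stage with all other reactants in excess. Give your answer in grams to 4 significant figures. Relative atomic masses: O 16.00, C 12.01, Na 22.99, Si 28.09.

1034 g

M(SiO2) = 28.09 + 2(16.00) = 60.09 g/mol.
M(Na2CO3) = 2(22.99) + 12.01 + 3(16.00) = 105.99 g/mol.
n(SiO2) = 293.0 / 60.09 = 4.8760 mol.
Reaction (1): SiO2→CO ratio 1:2 ⇒ n(CO) = 9.7520 mol.
Reaction (2): CO→CO2 ratio 1:1 ⇒ n(CO2) = 9.7520 mol.
Reaction (3): CO2→Na2CO3 ratio 1:1 ⇒ n(Na2CO3) = 9.7520 mol.
Mass of Na2CO3 = 9.7520 × 105.99 = 1033.6 g.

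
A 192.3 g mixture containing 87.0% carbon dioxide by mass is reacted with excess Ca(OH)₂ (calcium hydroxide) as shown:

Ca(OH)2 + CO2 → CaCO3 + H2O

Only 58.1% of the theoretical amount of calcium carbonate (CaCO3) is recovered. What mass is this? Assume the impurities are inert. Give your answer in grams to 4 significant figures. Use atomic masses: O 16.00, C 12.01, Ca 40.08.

Pure CO2 available = 192.3 g × 0.870 = 167.30 g.
M(CO2) = 12.01 + 2(16.00) = 44.01 g/mol.
M(CaCO3) = 40.08 + 12.01 + 3(16.00) = 100.09 g/mol.
n(CO2) = 167.30 g / 44.01 g/mol = 3.8014 mol.
From the equation the CO2:CaCO3 mole ratio is 1:1, so n(CaCO3) = 3.8014 × 1/1 = 3.8014 mol.
Mass of CaCO3 = 3.8014 mol × 100.09 g/mol = 380.49 g.
Actual mass collected = 380.49 g × 0.581 = 221.06 g.

221.1 g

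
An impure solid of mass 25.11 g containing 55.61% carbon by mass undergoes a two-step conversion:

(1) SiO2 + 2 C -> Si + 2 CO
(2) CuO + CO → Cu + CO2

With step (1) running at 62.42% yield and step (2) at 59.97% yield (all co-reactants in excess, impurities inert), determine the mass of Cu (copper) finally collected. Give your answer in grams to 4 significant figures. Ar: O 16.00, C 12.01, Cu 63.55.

Pure C = 25.11 × 0.5561 = 13.964 g.
M(C) = 12.01 g/mol.
M(Cu) = 63.55 g/mol.
n(C) = 13.964 / 12.01 = 1.1627 mol.
Step 1 (C:CO = 2:2): theoretical n(CO) = 1.1627 mol; at 62.42% yield, n(CO) = 0.72574 mol.
Step 2 (CO:Cu = 1:1): theoretical n(Cu) = 0.72574 mol, so theoretical mass = 0.72574 × 63.55 = 46.121 g.
At 59.97% yield, actual mass of Cu = 46.121 × 0.5997 = 27.659 g.

27.66 g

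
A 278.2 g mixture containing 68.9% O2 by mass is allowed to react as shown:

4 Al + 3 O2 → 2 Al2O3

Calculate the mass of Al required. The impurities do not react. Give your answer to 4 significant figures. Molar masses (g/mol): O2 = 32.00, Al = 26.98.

Mass of pure O2 = 278.2 g × 0.689 = 191.68 g.
n(O2) = 191.68 g / 32.00 g/mol = 5.9900 mol.
From the equation the O2:Al mole ratio is 3:4, so n(Al) = 5.9900 × 4/3 = 7.9867 mol.
Mass of Al = 7.9867 mol × 26.98 g/mol = 215.48 g.

215.5 g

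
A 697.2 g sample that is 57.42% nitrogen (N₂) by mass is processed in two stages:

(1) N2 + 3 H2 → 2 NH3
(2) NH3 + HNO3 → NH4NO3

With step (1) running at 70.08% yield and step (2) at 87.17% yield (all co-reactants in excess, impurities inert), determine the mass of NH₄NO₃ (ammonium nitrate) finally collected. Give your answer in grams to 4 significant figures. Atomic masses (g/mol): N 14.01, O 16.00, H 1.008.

Pure N2 = 697.2 × 0.5742 = 400.33 g.
M(N2) = 2(14.01) = 28.02 g/mol.
M(NH4NO3) = 2(14.01) + 4(1.008) + 3(16.00) = 80.052 g/mol.
n(N2) = 400.33 / 28.02 = 14.287 mol.
Step 1 (N2:NH3 = 1:2): theoretical n(NH3) = 28.575 mol; at 70.08% yield, n(NH3) = 20.025 mol.
Step 2 (NH3:NH4NO3 = 1:1): theoretical n(NH4NO3) = 20.025 mol, so theoretical mass = 20.025 × 80.052 = 1603.1 g.
At 87.17% yield, actual mass of NH4NO3 = 1603.1 × 0.8717 = 1397.4 g.

1397 g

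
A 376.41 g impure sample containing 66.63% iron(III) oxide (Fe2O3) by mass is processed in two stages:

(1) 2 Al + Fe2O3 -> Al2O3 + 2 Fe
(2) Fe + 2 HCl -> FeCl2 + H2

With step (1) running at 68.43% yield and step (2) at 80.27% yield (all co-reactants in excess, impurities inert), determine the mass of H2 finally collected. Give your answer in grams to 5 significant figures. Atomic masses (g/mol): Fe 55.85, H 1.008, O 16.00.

Pure Fe2O3 = 376.41 × 0.6663 = 250.802 g.
M(Fe2O3) = 2(55.85) + 3(16.00) = 159.70 g/mol.
M(H2) = 2(1.008) = 2.016 g/mol.
n(Fe2O3) = 250.802 / 159.70 = 1.57046 mol.
Step 1 (Fe2O3:Fe = 1:2): theoretical n(Fe) = 3.14091 mol; at 68.43% yield, n(Fe) = 2.14933 mol.
Step 2 (Fe:H2 = 1:1): theoretical n(H2) = 2.14933 mol, so theoretical mass = 2.14933 × 2.016 = 4.33304 g.
At 80.27% yield, actual mass of H2 = 4.33304 × 0.8027 = 3.47813 g.

3.4781 g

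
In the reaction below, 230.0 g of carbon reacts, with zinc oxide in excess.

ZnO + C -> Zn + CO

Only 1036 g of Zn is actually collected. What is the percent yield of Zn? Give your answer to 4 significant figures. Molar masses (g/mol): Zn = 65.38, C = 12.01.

n(C) = 230.00 g / 12.01 g/mol = 19.151 mol.
From the equation the C:Zn mole ratio is 1:1, so n(Zn) = 19.151 × 1/1 = 19.151 mol.
Mass of Zn = 19.151 mol × 65.38 g/mol = 1252.1 g.
This is the theoretical yield. Percent yield = 1036 g / 1252.1 g × 100% = 82.743%.

82.74 %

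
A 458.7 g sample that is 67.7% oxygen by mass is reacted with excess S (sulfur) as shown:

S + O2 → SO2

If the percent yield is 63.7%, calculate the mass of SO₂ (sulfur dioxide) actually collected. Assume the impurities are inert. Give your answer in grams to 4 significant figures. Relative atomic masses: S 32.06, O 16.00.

396.0 g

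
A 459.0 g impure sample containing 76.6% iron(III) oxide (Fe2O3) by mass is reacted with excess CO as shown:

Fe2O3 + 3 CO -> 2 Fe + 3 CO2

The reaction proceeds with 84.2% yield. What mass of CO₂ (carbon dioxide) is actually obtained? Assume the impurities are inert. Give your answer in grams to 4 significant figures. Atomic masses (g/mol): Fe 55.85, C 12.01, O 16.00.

Pure Fe2O3 available = 459.0 g × 0.766 = 351.59 g.
M(Fe2O3) = 2(55.85) + 3(16.00) = 159.70 g/mol.
M(CO2) = 12.01 + 2(16.00) = 44.01 g/mol.
n(Fe2O3) = 351.59 g / 159.70 g/mol = 2.2016 mol.
From the equation the Fe2O3:CO2 mole ratio is 1:3, so n(CO2) = 2.2016 × 3/1 = 6.6048 mol.
Mass of CO2 = 6.6048 mol × 44.01 g/mol = 290.68 g.
Actual mass collected = 290.68 g × 0.842 = 244.75 g.

244.7 g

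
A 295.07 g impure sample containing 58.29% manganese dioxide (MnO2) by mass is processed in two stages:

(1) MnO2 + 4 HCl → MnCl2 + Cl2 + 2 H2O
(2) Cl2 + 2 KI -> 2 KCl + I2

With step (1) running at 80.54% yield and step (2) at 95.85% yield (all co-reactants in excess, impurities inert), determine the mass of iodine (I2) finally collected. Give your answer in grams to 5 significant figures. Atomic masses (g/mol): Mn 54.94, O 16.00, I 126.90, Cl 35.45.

387.61 g

Pure MnO2 = 295.07 × 0.5829 = 171.996 g.
M(MnO2) = 54.94 + 2(16.00) = 86.94 g/mol.
M(I2) = 2(126.90) = 253.80 g/mol.
n(MnO2) = 171.996 / 86.94 = 1.97833 mol.
Step 1 (MnO2:Cl2 = 1:1): theoretical n(Cl2) = 1.97833 mol; at 80.54% yield, n(Cl2) = 1.59335 mol.
Step 2 (Cl2:I2 = 1:1): theoretical n(I2) = 1.59335 mol, so theoretical mass = 1.59335 × 253.80 = 404.392 g.
At 95.85% yield, actual mass of I2 = 404.392 × 0.9585 = 387.610 g.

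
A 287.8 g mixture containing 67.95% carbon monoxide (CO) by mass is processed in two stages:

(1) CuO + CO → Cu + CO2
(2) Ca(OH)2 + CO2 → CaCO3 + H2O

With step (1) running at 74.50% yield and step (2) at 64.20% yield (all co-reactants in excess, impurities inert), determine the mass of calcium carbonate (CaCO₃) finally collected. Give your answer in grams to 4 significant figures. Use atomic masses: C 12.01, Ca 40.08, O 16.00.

334.2 g

Pure CO = 287.8 × 0.6795 = 195.56 g.
M(CO) = 12.01 + 16.00 = 28.01 g/mol.
M(CaCO3) = 40.08 + 12.01 + 3(16.00) = 100.09 g/mol.
n(CO) = 195.56 / 28.01 = 6.9818 mol.
Step 1 (CO:CO2 = 1:1): theoretical n(CO2) = 6.9818 mol; at 74.50% yield, n(CO2) = 5.2014 mol.
Step 2 (CO2:CaCO3 = 1:1): theoretical n(CaCO3) = 5.2014 mol, so theoretical mass = 5.2014 × 100.09 = 520.61 g.
At 64.20% yield, actual mass of CaCO3 = 520.61 × 0.6420 = 334.23 g.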